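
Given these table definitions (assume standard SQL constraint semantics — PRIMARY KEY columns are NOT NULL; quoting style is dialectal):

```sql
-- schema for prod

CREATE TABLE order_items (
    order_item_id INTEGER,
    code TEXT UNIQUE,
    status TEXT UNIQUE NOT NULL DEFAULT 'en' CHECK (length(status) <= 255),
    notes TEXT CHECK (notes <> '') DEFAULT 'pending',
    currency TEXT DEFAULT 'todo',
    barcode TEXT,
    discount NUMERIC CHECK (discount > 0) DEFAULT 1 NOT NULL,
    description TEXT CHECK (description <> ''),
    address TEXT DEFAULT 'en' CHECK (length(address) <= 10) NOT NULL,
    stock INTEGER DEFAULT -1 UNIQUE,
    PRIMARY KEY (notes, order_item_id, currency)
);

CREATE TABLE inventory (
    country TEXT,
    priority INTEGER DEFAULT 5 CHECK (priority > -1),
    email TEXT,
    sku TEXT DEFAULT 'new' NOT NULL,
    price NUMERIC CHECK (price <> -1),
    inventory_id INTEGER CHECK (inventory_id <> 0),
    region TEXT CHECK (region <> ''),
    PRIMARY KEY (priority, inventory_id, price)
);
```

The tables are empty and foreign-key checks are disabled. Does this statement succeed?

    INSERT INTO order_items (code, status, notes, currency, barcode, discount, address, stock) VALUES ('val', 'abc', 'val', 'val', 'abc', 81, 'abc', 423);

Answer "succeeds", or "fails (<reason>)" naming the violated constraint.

order_item_id is omitted from the column list and has no DEFAULT, so it would receive NULL.
But order_item_id is part of the PRIMARY KEY (implied NOT NULL).

fails (NOT NULL on order_item_id)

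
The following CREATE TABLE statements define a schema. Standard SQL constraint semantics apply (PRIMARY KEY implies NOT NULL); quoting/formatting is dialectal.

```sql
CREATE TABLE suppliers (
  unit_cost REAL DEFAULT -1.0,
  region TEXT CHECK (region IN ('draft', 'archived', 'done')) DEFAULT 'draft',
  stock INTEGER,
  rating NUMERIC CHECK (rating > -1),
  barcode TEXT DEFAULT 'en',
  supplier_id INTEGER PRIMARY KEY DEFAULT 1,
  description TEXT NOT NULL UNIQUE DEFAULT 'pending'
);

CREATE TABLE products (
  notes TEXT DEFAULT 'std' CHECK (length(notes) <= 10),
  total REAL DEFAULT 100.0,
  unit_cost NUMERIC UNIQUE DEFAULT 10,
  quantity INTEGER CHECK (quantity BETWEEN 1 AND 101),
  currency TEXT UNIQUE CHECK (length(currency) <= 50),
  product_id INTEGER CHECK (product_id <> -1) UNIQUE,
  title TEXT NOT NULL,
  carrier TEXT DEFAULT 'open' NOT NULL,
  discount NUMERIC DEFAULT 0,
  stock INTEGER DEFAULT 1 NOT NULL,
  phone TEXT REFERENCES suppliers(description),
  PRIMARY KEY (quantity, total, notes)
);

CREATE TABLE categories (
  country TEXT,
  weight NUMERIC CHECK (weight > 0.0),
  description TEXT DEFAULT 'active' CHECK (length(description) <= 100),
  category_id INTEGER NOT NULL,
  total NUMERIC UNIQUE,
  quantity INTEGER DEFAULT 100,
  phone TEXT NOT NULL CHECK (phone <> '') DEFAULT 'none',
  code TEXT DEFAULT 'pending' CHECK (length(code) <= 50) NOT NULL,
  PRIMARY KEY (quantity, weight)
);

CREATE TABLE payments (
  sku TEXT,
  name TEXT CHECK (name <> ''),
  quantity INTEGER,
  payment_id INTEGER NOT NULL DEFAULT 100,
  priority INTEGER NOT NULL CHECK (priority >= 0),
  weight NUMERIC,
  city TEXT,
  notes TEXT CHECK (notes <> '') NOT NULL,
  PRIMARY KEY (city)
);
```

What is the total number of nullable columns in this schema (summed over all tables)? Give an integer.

suppliers: 5 nullable (unit_cost, region, stock, rating, barcode — PK (supplier_id) and explicit NOT NULL columns excluded).
products: 5 nullable (unit_cost, currency, product_id, discount, phone — PK (quantity, total, notes) and explicit NOT NULL columns excluded).
categories: 3 nullable (country, description, total — PK (quantity, weight) and explicit NOT NULL columns excluded).
payments: 4 nullable (sku, name, quantity, weight — PK (city) and explicit NOT NULL columns excluded).
Total: 5 + 5 + 3 + 4 = 17.

17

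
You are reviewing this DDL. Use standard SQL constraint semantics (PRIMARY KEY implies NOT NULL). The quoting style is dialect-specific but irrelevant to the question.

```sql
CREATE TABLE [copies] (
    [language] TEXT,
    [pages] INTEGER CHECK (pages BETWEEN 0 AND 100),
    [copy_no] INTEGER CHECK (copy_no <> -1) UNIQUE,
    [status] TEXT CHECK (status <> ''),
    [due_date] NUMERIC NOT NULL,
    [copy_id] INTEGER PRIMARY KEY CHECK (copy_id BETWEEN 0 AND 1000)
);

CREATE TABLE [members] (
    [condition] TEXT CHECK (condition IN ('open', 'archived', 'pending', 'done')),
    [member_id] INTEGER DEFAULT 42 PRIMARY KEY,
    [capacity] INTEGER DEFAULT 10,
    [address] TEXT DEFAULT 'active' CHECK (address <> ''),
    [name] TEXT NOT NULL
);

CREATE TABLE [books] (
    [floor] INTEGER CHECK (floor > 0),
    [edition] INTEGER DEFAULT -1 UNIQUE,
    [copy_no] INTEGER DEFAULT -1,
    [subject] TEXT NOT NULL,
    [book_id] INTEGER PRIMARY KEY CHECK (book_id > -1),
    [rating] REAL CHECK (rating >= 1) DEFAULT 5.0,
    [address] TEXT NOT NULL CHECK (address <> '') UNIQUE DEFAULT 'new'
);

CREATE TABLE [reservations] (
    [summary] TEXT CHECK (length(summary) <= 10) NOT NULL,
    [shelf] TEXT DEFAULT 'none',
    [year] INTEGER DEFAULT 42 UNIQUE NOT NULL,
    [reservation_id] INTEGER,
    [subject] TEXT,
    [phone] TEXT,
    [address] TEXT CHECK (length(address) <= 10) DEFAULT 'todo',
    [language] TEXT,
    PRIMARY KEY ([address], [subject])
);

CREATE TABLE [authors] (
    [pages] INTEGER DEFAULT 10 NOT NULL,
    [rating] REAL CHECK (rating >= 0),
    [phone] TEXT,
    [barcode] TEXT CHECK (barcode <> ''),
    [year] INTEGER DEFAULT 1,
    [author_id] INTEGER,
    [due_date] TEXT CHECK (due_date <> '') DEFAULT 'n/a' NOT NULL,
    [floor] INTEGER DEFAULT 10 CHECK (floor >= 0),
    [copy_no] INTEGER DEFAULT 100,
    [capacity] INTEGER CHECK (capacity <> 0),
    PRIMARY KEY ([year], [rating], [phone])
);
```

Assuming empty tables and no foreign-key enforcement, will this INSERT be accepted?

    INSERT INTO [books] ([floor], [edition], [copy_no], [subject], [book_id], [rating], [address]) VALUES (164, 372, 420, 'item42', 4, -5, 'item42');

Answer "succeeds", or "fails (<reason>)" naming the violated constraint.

fails (CHECK on rating)

The value -5 for rating violates CHECK (rating >= 1).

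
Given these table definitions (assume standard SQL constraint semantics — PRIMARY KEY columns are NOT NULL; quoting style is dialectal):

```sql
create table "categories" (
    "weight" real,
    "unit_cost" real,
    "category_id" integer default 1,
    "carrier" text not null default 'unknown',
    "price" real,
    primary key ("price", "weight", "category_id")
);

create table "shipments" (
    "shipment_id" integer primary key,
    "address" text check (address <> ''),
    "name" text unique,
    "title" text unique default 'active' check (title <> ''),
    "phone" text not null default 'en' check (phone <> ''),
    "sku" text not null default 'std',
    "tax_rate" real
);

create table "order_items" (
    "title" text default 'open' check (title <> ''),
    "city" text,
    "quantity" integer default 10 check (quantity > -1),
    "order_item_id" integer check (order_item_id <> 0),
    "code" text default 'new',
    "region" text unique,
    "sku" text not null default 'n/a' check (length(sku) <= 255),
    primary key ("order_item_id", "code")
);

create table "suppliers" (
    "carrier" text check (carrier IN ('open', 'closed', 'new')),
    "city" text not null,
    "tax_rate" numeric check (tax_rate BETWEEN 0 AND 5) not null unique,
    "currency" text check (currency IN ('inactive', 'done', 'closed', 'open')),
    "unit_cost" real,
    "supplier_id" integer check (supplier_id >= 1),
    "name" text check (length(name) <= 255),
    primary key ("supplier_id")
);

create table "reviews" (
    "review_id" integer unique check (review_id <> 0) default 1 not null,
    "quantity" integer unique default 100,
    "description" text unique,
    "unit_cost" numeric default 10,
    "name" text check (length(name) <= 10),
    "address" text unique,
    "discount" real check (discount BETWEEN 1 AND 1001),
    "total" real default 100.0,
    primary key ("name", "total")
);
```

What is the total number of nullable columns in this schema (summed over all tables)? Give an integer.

18

categories: 1 nullable (unit_cost — PK (price, weight, category_id) and explicit NOT NULL columns excluded).
shipments: 4 nullable (address, name, title, tax_rate — PK (shipment_id) and explicit NOT NULL columns excluded).
order_items: 4 nullable (title, city, quantity, region — PK (order_item_id, code) and explicit NOT NULL columns excluded).
suppliers: 4 nullable (carrier, currency, unit_cost, name — PK (supplier_id) and explicit NOT NULL columns excluded).
reviews: 5 nullable (quantity, description, unit_cost, address, discount — PK (name, total) and explicit NOT NULL columns excluded).
Total: 1 + 4 + 4 + 4 + 5 = 18.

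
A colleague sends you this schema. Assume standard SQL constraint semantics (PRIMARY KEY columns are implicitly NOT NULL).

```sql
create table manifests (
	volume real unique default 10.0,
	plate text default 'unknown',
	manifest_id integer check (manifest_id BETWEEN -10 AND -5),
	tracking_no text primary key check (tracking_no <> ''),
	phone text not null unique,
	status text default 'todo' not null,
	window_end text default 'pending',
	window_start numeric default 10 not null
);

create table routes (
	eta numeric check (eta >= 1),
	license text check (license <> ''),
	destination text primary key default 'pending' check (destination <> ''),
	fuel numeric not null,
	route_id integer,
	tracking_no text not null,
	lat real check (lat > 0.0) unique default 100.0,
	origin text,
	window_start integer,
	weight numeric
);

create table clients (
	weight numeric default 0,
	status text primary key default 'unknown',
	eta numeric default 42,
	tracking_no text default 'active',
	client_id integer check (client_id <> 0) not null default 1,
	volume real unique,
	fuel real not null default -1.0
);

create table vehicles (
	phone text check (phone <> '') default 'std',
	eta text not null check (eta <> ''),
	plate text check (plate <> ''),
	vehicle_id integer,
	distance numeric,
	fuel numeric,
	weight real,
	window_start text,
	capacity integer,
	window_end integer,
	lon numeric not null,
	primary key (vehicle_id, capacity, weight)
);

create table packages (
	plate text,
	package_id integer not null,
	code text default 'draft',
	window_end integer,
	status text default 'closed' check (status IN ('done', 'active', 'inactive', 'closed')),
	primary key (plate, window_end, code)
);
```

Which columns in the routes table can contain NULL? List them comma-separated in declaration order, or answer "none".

eta, license, route_id, lat, origin, window_start, weight

- eta: CHECK does not forbid NULL (a CHECK constraint passes when its expression is NULL) → nullable.
- license: CHECK does not forbid NULL (a CHECK constraint passes when its expression is NULL) → nullable.
- destination: part of the PRIMARY KEY, which implies NOT NULL → not nullable.
- fuel: declared NOT NULL → not nullable.
- route_id: no NOT NULL constraint applies → nullable.
- tracking_no: declared NOT NULL → not nullable.
- lat: CHECK does not forbid NULL (a CHECK constraint passes when its expression is NULL) → nullable.
- origin: no NOT NULL constraint applies → nullable.
- window_start: no NOT NULL constraint applies → nullable.
- weight: no NOT NULL constraint applies → nullable.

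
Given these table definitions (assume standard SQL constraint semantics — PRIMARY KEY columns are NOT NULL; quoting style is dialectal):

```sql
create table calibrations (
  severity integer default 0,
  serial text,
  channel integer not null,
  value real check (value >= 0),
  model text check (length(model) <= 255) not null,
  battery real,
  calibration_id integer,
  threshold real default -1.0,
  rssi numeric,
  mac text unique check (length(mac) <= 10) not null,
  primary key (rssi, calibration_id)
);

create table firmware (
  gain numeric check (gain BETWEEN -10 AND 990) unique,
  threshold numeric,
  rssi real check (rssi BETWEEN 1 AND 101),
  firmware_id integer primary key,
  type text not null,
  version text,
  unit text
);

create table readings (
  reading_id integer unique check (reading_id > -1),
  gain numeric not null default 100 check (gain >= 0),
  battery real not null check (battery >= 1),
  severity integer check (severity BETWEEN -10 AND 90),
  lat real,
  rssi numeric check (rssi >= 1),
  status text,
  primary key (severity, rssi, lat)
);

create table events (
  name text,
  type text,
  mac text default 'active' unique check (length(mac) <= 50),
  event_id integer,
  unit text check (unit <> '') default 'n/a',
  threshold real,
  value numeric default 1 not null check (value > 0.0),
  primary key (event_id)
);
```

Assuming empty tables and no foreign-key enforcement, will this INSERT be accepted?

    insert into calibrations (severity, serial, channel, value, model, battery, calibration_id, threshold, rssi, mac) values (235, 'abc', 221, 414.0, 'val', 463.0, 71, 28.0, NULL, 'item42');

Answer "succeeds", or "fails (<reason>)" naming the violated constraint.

rssi is explicitly set to NULL, but rssi is part of the PRIMARY KEY (implied NOT NULL).

fails (NOT NULL on rssi)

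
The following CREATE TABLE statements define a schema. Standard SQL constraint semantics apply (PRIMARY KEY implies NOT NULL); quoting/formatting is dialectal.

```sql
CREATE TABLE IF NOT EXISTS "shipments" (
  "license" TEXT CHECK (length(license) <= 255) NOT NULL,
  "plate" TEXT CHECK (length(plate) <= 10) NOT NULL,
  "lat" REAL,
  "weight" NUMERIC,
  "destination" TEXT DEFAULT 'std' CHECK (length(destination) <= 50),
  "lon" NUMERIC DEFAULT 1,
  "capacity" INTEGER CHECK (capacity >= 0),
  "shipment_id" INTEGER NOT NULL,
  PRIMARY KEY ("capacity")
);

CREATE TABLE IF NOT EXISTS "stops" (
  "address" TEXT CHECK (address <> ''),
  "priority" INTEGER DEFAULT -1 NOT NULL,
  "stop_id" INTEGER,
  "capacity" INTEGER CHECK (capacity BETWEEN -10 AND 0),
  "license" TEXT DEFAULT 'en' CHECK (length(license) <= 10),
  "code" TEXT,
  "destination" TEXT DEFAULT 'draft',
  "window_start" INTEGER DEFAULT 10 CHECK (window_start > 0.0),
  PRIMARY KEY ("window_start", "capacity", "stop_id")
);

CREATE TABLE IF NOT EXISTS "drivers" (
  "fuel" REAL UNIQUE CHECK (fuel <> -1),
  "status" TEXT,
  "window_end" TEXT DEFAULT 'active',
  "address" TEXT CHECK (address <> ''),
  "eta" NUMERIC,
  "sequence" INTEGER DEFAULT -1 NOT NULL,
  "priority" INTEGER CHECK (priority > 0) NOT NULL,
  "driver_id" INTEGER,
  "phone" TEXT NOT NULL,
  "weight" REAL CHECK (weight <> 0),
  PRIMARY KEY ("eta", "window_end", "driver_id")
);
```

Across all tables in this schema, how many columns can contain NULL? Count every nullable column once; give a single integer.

shipments: 4 nullable (lat, weight, destination, lon — PK (capacity) and explicit NOT NULL columns excluded).
stops: 4 nullable (address, license, code, destination — PK (window_start, capacity, stop_id) and explicit NOT NULL columns excluded).
drivers: 4 nullable (fuel, status, address, weight — PK (eta, window_end, driver_id) and explicit NOT NULL columns excluded).
Total: 4 + 4 + 4 = 12.

12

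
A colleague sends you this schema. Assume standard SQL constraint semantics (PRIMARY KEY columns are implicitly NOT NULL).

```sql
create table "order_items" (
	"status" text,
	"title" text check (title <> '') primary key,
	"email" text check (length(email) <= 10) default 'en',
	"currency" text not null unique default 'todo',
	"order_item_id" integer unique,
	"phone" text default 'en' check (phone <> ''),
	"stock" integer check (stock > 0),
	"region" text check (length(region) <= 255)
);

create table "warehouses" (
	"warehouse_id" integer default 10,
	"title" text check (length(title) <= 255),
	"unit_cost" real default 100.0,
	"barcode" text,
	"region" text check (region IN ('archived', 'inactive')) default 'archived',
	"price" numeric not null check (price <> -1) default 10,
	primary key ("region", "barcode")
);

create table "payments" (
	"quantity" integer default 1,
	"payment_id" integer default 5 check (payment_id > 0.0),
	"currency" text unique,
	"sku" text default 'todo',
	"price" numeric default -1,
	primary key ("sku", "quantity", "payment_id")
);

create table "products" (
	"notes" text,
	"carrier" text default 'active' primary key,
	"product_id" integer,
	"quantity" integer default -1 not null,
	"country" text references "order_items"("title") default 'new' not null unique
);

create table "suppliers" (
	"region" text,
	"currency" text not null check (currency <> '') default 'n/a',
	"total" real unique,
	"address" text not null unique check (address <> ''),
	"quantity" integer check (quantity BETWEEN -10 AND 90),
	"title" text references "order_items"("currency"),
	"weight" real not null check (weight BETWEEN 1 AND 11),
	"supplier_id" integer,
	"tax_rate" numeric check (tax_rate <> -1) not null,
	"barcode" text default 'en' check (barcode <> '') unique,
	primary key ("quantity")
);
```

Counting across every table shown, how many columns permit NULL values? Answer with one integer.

order_items: 6 nullable (status, email, order_item_id, phone, stock, region — PK (title) and explicit NOT NULL columns excluded).
warehouses: 3 nullable (warehouse_id, title, unit_cost — PK (region, barcode) and explicit NOT NULL columns excluded).
payments: 2 nullable (currency, price — PK (sku, quantity, payment_id) and explicit NOT NULL columns excluded).
products: 2 nullable (notes, product_id — PK (carrier) and explicit NOT NULL columns excluded).
suppliers: 5 nullable (region, total, title, supplier_id, barcode — PK (quantity) and explicit NOT NULL columns excluded).
Total: 6 + 3 + 2 + 2 + 5 = 18.

18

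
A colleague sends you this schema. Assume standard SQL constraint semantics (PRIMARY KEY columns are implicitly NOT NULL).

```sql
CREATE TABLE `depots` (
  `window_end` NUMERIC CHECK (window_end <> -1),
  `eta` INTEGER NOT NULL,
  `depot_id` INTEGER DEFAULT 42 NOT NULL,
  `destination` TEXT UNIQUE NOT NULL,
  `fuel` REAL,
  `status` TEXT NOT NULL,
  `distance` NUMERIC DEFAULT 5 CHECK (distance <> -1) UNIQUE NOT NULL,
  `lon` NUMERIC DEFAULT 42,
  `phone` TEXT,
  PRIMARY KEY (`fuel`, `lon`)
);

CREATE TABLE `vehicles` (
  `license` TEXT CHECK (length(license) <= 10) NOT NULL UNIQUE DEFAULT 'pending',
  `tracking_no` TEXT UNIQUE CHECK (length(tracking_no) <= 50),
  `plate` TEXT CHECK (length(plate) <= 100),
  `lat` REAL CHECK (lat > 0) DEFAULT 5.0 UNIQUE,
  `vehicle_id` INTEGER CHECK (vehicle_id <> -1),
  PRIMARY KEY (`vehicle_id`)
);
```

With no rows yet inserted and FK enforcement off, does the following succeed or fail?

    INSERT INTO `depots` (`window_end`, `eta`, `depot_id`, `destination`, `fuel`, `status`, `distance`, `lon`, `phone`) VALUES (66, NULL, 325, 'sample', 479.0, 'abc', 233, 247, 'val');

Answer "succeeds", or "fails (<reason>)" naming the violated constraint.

eta is explicitly set to NULL, but eta is declared NOT NULL.

fails (NOT NULL on eta)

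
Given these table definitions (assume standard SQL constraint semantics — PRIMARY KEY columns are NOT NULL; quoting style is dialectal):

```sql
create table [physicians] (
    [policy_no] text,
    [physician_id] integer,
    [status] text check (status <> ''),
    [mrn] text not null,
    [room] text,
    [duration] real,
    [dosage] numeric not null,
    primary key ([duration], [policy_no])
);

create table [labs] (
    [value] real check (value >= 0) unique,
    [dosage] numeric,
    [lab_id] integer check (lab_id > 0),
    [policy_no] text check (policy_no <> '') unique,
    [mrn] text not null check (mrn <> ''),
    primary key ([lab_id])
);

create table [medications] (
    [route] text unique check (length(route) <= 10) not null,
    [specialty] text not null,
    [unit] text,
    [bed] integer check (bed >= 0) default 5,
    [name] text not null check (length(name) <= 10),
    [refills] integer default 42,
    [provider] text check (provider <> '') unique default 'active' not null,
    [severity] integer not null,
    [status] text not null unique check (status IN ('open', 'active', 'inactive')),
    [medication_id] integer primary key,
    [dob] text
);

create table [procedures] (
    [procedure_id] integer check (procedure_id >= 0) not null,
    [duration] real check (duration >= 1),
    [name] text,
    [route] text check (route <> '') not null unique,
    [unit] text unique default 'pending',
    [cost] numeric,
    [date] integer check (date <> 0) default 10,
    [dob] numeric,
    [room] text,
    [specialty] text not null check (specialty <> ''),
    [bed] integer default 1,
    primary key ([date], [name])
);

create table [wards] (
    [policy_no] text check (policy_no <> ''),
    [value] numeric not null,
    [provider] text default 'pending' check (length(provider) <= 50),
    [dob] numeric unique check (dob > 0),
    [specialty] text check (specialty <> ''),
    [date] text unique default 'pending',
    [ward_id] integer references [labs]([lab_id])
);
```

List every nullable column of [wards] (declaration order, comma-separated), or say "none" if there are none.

policy_no, provider, dob, specialty, date, ward_id

- policy_no: CHECK does not forbid NULL (a CHECK constraint passes when its expression is NULL) → nullable.
- value: declared NOT NULL → not nullable.
- provider: CHECK does not forbid NULL (a CHECK constraint passes when its expression is NULL) → nullable.
- dob: CHECK does not forbid NULL (a CHECK constraint passes when its expression is NULL) → nullable.
- specialty: CHECK does not forbid NULL (a CHECK constraint passes when its expression is NULL) → nullable.
- date: UNIQUE does not imply NOT NULL → nullable.
- ward_id: a foreign key column may be NULL unless separately constrained → nullable.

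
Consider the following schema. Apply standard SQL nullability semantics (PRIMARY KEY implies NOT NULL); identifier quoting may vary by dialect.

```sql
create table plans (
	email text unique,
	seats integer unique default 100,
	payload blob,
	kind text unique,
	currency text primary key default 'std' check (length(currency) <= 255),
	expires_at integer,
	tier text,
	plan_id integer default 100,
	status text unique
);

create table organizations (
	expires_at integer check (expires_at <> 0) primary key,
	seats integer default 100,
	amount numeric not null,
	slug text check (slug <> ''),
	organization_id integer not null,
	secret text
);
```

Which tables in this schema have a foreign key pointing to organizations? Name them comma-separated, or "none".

No REFERENCES clause anywhere in the schema names organizations.

none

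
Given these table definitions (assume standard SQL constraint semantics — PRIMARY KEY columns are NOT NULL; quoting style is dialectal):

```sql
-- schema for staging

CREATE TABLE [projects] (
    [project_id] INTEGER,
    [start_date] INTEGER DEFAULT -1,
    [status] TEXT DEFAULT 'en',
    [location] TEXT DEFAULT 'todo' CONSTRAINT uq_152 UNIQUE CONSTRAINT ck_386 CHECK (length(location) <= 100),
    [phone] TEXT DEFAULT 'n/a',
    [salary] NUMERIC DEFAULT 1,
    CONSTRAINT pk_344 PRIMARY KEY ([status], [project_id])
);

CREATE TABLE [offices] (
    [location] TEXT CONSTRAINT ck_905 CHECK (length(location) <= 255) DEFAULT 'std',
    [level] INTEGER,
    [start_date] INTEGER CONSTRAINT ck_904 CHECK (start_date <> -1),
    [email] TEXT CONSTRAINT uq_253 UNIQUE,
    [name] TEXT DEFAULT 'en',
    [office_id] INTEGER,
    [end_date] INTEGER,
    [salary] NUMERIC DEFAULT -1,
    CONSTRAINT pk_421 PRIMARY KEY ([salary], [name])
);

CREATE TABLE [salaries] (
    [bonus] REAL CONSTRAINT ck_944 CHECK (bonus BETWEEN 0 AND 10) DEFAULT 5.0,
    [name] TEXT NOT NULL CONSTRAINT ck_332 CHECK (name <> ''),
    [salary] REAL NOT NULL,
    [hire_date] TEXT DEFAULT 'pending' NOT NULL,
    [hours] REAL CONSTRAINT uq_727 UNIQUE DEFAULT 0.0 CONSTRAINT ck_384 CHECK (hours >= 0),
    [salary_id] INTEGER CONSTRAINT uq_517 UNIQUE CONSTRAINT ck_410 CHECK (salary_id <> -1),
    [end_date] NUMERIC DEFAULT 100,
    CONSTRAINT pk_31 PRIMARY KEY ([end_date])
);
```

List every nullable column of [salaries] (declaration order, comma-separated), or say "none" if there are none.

bonus, hours, salary_id

- bonus: CHECK does not forbid NULL (a CHECK constraint passes when its expression is NULL) → nullable.
- name: declared NOT NULL → not nullable.
- salary: declared NOT NULL → not nullable.
- hire_date: declared NOT NULL → not nullable.
- hours: CHECK does not forbid NULL (a CHECK constraint passes when its expression is NULL) → nullable.
- salary_id: CHECK does not forbid NULL (a CHECK constraint passes when its expression is NULL) → nullable.
- end_date: part of the PRIMARY KEY, which implies NOT NULL → not nullable.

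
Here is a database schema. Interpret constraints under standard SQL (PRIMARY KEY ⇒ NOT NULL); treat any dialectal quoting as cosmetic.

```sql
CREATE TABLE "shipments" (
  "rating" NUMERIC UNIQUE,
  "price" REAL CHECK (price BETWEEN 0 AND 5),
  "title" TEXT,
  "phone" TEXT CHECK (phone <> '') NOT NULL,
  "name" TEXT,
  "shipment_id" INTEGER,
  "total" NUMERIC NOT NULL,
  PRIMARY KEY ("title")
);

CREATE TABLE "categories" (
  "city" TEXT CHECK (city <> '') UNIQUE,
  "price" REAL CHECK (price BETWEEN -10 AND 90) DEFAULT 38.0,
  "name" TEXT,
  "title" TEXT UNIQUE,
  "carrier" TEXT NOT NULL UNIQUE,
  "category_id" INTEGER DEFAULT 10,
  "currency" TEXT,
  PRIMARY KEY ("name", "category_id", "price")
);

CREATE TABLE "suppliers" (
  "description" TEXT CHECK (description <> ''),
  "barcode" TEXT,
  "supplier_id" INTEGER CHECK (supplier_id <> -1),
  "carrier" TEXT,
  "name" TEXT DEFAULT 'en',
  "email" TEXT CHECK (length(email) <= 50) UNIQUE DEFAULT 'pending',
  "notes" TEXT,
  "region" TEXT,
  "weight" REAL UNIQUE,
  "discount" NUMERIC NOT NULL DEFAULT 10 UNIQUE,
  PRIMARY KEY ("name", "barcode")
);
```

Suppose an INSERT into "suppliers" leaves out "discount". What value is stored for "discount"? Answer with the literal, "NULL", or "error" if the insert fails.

discount has an explicit DEFAULT 10.
When the column is omitted from an INSERT, that default is used.

10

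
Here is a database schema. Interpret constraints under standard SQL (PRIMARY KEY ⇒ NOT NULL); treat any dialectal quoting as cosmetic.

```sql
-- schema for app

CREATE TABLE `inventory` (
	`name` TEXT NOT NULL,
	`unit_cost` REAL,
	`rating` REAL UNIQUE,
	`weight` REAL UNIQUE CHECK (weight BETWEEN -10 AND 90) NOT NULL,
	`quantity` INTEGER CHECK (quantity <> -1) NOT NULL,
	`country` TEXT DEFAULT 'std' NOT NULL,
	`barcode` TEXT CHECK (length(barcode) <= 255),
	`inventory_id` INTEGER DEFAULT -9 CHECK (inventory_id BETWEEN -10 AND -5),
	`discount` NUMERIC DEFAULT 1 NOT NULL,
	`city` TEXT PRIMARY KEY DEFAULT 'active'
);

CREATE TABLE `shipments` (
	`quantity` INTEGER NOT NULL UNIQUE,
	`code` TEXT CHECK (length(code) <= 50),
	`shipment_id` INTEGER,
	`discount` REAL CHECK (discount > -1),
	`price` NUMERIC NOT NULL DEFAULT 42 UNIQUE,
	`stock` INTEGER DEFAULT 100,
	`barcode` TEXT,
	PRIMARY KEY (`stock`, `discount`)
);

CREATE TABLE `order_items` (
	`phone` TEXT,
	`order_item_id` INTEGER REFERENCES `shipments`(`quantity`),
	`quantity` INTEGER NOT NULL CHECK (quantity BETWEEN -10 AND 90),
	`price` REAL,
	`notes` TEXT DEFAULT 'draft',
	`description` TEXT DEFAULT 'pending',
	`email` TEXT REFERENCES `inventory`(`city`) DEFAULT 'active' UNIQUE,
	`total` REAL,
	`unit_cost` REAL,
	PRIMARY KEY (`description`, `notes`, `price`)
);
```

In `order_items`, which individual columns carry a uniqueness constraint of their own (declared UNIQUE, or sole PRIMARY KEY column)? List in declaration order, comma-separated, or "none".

email

- phone: no UNIQUE or single-column PK constraint.
- order_item_id: no UNIQUE or single-column PK constraint.
- quantity: no UNIQUE or single-column PK constraint.
- price: part of a composite PRIMARY KEY — only the tuple is unique, not this column on its own.
- notes: part of a composite PRIMARY KEY — only the tuple is unique, not this column on its own.
- description: part of a composite PRIMARY KEY — only the tuple is unique, not this column on its own.
- email: declared UNIQUE → unique.
- total: no UNIQUE or single-column PK constraint.
- unit_cost: no UNIQUE or single-column PK constraint.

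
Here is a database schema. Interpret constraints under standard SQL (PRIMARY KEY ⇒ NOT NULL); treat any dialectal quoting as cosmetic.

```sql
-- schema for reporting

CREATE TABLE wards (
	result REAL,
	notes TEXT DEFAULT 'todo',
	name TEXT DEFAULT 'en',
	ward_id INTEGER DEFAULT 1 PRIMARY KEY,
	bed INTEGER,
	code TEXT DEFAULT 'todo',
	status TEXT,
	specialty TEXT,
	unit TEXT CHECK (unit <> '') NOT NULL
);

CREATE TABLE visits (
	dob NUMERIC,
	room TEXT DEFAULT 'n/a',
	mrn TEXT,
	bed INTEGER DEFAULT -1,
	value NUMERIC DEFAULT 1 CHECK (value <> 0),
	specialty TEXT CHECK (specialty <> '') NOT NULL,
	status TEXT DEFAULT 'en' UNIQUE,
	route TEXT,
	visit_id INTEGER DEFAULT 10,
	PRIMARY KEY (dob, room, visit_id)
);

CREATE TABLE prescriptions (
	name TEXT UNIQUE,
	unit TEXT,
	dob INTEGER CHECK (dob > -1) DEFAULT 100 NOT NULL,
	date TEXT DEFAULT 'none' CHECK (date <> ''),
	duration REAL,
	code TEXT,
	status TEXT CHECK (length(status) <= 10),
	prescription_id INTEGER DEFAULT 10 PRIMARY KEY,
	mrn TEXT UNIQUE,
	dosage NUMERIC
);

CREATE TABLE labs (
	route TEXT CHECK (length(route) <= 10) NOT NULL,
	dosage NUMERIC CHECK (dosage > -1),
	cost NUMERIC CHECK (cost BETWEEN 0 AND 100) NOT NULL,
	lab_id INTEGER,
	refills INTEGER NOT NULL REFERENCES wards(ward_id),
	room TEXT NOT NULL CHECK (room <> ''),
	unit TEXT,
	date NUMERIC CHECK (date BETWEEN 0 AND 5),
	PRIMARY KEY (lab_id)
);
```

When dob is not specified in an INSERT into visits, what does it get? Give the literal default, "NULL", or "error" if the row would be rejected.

error

dob has no DEFAULT clause.
Omitting it would insert NULL, but it is part of the PRIMARY KEY, so the INSERT fails.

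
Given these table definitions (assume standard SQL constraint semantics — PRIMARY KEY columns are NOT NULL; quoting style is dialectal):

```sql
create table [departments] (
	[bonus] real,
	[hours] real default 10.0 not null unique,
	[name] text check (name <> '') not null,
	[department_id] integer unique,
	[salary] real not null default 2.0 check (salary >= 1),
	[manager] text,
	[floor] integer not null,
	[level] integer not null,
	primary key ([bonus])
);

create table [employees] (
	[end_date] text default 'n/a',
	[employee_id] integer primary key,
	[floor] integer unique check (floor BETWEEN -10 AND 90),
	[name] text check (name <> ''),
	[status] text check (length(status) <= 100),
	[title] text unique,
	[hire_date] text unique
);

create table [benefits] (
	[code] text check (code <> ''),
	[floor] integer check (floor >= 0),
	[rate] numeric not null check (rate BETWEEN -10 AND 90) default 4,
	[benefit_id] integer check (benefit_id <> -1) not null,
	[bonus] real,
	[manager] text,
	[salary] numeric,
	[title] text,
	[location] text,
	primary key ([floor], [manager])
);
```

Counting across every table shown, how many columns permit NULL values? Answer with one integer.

departments: 2 nullable (department_id, manager — PK (bonus) and explicit NOT NULL columns excluded).
employees: 6 nullable (end_date, floor, name, status, title, hire_date — PK (employee_id) and explicit NOT NULL columns excluded).
benefits: 5 nullable (code, bonus, salary, title, location — PK (floor, manager) and explicit NOT NULL columns excluded).
Total: 2 + 6 + 5 = 13.

13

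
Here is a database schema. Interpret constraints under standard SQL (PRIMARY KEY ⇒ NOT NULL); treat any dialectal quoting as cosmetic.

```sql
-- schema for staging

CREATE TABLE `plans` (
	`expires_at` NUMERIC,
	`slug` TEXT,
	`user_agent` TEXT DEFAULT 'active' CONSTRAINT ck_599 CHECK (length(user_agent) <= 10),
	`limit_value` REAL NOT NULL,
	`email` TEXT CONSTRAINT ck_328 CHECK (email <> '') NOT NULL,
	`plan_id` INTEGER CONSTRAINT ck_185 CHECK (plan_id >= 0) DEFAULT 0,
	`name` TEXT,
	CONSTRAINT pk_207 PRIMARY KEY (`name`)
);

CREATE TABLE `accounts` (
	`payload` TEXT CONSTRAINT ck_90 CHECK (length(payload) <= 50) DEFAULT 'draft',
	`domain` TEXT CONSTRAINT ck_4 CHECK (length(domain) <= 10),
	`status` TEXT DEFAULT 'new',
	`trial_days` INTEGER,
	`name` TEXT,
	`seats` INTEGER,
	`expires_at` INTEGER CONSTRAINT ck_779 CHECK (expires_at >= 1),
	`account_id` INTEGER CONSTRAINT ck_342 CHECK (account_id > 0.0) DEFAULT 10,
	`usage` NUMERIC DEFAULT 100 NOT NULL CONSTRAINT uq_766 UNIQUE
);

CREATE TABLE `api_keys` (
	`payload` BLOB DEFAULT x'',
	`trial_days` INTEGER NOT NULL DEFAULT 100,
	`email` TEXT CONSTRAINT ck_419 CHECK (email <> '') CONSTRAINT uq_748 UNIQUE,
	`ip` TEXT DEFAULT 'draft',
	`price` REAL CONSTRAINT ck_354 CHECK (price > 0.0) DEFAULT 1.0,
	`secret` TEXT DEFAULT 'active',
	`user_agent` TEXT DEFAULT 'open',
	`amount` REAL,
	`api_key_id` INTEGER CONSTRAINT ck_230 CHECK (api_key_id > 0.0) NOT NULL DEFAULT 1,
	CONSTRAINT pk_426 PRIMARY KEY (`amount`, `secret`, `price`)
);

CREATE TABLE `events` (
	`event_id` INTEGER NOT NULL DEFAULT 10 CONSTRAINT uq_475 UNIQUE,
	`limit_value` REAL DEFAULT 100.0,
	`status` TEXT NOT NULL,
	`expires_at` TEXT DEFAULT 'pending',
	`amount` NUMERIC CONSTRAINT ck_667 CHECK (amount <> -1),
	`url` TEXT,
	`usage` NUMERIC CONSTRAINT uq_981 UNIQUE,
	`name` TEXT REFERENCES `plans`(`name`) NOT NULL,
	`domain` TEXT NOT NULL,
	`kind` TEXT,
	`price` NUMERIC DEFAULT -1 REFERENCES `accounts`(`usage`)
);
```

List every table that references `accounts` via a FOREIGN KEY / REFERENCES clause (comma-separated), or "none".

events

- events.price references accounts(usage).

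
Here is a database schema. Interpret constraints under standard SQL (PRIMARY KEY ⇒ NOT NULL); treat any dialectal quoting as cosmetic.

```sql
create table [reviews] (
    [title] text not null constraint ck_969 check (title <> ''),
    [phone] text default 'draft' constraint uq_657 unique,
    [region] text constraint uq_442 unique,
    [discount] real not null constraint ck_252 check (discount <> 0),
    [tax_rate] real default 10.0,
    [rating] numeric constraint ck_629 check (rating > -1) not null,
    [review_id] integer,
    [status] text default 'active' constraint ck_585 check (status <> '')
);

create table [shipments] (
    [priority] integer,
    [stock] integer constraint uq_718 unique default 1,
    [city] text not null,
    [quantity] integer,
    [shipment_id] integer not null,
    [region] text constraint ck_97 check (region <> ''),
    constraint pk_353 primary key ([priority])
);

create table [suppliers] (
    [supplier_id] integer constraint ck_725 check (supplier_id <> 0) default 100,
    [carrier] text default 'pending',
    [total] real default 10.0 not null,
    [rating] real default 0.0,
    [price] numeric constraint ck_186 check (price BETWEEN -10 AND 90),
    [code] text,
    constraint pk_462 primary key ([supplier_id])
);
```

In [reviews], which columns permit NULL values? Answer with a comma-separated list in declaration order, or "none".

- title: declared NOT NULL → not nullable.
- phone: UNIQUE does not imply NOT NULL → nullable.
- region: UNIQUE does not imply NOT NULL → nullable.
- discount: declared NOT NULL → not nullable.
- tax_rate: DEFAULT only fills an omitted column; an explicit NULL is still allowed → nullable.
- rating: declared NOT NULL → not nullable.
- review_id: no NOT NULL constraint applies → nullable.
- status: CHECK does not forbid NULL (a CHECK constraint passes when its expression is NULL) → nullable.

phone, region, tax_rate, review_id, status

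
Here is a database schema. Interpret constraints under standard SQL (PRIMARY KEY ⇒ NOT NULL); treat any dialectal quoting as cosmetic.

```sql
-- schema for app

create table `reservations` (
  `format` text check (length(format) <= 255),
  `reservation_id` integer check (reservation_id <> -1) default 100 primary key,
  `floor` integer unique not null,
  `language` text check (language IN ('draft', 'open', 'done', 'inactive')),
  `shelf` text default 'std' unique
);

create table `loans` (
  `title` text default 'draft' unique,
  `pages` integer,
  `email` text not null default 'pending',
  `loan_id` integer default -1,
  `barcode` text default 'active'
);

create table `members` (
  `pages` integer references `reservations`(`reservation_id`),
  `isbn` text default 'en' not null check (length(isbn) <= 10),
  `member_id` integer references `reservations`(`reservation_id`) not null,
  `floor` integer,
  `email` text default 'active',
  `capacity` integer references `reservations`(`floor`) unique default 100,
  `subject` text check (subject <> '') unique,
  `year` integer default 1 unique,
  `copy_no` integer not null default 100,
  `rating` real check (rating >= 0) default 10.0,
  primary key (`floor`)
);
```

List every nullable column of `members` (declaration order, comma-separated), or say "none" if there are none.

- pages: a foreign key column may be NULL unless separately constrained → nullable.
- isbn: declared NOT NULL → not nullable.
- member_id: declared NOT NULL → not nullable.
- floor: part of the PRIMARY KEY, which implies NOT NULL → not nullable.
- email: DEFAULT only fills an omitted column; an explicit NULL is still allowed → nullable.
- capacity: a foreign key column may be NULL unless separately constrained → nullable.
- subject: CHECK does not forbid NULL (a CHECK constraint passes when its expression is NULL) → nullable.
- year: UNIQUE does not imply NOT NULL → nullable.
- copy_no: declared NOT NULL → not nullable.
- rating: CHECK does not forbid NULL (a CHECK constraint passes when its expression is NULL) → nullable.

pages, email, capacity, subject, year, rating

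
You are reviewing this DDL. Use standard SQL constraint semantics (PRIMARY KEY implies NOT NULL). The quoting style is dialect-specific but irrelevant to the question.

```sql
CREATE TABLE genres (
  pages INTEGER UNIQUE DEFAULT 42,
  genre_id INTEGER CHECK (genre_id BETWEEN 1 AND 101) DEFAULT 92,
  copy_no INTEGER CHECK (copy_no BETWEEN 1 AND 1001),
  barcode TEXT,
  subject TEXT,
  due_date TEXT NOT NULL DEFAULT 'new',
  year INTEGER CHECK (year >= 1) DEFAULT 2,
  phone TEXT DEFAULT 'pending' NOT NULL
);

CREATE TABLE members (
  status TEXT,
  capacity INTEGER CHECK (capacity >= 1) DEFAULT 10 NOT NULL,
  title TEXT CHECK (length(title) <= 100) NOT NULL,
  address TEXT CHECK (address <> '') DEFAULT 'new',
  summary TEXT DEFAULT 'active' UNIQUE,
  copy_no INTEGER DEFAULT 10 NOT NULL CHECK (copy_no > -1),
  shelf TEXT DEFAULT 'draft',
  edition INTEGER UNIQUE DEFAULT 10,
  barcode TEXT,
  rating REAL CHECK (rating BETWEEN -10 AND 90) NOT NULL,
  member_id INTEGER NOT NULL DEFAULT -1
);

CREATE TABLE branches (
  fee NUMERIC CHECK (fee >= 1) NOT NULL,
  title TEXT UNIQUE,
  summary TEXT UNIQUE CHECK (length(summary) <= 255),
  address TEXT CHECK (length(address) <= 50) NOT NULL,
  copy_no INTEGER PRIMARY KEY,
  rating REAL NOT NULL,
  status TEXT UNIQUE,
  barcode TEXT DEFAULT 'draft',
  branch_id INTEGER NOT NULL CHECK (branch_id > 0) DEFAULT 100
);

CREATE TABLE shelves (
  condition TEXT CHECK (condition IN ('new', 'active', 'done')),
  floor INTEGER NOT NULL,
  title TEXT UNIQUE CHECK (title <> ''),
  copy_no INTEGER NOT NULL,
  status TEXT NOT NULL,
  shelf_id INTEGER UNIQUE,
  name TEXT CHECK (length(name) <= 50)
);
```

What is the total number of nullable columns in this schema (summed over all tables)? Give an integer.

genres: 6 nullable (pages, genre_id, copy_no, barcode, subject, year — PK none and explicit NOT NULL columns excluded).
members: 6 nullable (status, address, summary, shelf, edition, barcode — PK none and explicit NOT NULL columns excluded).
branches: 4 nullable (title, summary, status, barcode — PK (copy_no) and explicit NOT NULL columns excluded).
shelves: 4 nullable (condition, title, shelf_id, name — PK none and explicit NOT NULL columns excluded).
Total: 6 + 6 + 4 + 4 = 20.

20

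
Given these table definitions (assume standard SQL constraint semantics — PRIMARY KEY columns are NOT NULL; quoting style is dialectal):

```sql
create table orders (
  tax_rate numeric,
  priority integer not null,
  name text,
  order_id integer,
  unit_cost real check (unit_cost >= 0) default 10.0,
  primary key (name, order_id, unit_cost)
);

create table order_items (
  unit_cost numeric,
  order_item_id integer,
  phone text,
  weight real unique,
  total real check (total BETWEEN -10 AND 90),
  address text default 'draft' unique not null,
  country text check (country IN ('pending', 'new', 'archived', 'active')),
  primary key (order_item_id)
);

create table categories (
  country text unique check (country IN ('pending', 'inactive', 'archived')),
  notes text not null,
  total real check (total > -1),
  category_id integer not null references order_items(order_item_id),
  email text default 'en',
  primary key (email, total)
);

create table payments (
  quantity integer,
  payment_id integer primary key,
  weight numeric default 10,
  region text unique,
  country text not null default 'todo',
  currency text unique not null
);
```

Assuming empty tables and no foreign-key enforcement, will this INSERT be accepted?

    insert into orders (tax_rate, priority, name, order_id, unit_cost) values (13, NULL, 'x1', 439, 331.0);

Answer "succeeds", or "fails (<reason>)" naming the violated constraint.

priority is explicitly set to NULL, but priority is declared NOT NULL.

fails (NOT NULL on priority)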